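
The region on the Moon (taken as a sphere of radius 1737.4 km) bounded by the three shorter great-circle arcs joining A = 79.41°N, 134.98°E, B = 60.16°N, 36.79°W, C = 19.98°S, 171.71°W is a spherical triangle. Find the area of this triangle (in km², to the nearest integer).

2743827 km²

Side lengths (central angles): a = 2.2480, b = 1.8056, c = 0.7042 rad; semiperimeter s = 2.3789.
By l'Huilier's theorem, tan(E/4) = √[tan(s/2) tan((s−a)/2) tan((s−b)/2) tan((s−c)/2)], giving spherical excess E = 0.9090 rad.
Area = E·R² = 0.9090 × (1737.4)² ≈ 2743827 km².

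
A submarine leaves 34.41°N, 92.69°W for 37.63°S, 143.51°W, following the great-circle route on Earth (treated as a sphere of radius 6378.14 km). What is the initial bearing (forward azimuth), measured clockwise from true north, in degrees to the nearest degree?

Δλ = -50.820° = -0.8870 rad.
y = sin Δλ · cos φ₂ = (-0.7752)(0.7920) = -0.6139
x = cos φ₁ sin φ₂ − sin φ₁ cos φ₂ cos Δλ = (0.8250)(-0.6106) − (0.5651)(0.7920)(0.6318) = -0.7865
θ = atan2(y, x) = -142.02°; adding 360° gives 218°.

218°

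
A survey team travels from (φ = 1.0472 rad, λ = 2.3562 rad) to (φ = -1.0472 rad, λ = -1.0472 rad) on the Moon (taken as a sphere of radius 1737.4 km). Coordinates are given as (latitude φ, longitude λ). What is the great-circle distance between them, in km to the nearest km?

5231 km

In radians: φ₁ = 1.0472, φ₂ = -1.0472, Δλ = 165.000° = 2.8798 rad.
cos c = sin φ₁ sin φ₂ + cos φ₁ cos φ₂ cos Δλ = (0.8660)(-0.8660) + (0.5000)(0.5000)(-0.9659) = -0.99148,
so c = arccos(-0.99148) = 3.01097 rad.
Distance = R·c = 1737.4 × 3.0110 ≈ 5231 km.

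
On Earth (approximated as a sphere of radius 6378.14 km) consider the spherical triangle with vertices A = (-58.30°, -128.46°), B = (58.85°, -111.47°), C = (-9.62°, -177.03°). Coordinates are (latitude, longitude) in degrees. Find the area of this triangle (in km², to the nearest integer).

47371232 km²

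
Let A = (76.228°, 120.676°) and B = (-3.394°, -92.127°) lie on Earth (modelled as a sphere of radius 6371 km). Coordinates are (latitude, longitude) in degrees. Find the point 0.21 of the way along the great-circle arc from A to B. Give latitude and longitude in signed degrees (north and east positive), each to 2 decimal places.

76.99°, -128.17°

The central angle between A and B is δ = 1.8310 rad.
With f = 0.21, the slerp weights are sin((1−f)δ)/sin δ = 1.0268 and sin(fδ)/sin δ = 0.3882.
Weighted sum of the unit vectors: (1.0268)·(-0.1215,0.2047,0.9713) + (0.3882)·(-0.0370,-0.9976,-0.0592) = (-0.1391, -0.1770, 0.9743).
Converting back: φ = atan2(z, √(x²+y²)) = 76.99°, λ = atan2(y, x) = -128.17°.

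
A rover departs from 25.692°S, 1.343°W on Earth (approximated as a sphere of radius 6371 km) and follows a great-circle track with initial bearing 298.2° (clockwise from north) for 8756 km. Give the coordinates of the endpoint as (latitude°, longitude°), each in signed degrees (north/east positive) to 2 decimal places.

19.45°, -67.79°

Angular distance δ = d/R = 8756/6371 = 1.37435 rad; initial bearing θ = 5.2046 rad.
sin φ₂ = sin φ₁ cos δ + cos φ₁ sin δ cos θ = (-0.4335)(0.1952) + (0.9011)(0.9808)(0.4726) = 0.3330, so φ₂ = 19.45°.
Δλ = atan2(sin θ sin δ cos φ₁, cos δ − sin φ₁ sin φ₂) = atan2(-0.7789, 0.3396) = -66.445°.
λ₂ = -1.343° − 66.445° = -67.79°.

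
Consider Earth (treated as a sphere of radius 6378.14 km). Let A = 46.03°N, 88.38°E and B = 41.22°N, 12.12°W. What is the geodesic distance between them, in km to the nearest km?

7539 km

In radians: φ₁ = 0.8034, φ₂ = 0.7194, Δλ = -100.500° = -1.7541 rad.
cos c = sin φ₁ sin φ₂ + cos φ₁ cos φ₂ cos Δλ = (0.7197)(0.6590) + (0.6943)(0.7522)(-0.1822) = 0.37908,
so c = arccos(0.37908) = 1.18199 rad.
Distance = R·c = 6378.14 × 1.1820 ≈ 7539 km.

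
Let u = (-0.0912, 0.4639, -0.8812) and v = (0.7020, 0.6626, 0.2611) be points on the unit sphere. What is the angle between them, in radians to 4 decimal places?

u·v = 0.0133; |u| = 1.0000, |v| = 1.0000.
cos θ = (u·v)/(|u||v|) = 0.0133, so θ = 1.5575 rad.

1.5575 rad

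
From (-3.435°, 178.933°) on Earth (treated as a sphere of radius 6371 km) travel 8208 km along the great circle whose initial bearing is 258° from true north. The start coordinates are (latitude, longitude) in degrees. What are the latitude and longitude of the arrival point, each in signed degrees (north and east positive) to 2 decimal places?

Angular distance δ = d/R = 8208/6371 = 1.28834 rad; initial bearing θ = 4.5029 rad.
sin φ₂ = sin φ₁ cos δ + cos φ₁ sin δ cos θ = (-0.0599)(0.2787) + (0.9982)(0.9604)(-0.2079) = -0.2160, so φ₂ = -12.48°.
Δλ = atan2(sin θ sin δ cos φ₁, cos δ − sin φ₁ sin φ₂) = atan2(-0.9377, 0.2658) = -74.176°.
λ₂ = 178.933° − 74.176° = 104.76°.

-12.48°, 104.76°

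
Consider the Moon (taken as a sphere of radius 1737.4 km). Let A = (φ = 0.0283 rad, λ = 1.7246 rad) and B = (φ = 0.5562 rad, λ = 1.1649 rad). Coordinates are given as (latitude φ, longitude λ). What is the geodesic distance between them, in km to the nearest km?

Let φ₁ = 0.0283 rad, φ₂ = 0.5562 rad, and Δλ = -0.5597 rad.
cos c = sin φ₁ sin φ₂ + cos φ₁ cos φ₂ cos Δλ = (0.0283)(0.5280) + (0.9996)(0.8493)(0.8474) = 0.73433,
so c = arccos(0.73433) = 0.74611 rad.
Distance = R·c = 1737.4 × 0.7461 ≈ 1296 km.

1296 km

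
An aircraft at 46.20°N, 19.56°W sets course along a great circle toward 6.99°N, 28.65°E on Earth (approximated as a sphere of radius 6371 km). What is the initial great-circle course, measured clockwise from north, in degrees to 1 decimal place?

118.0°

With φ₁ = 0.8063, φ₂ = 0.1220, Δλ = 0.8414 rad, the forward-azimuth formula gives
θ = atan2( sin Δλ cos φ₂ , cos φ₁ sin φ₂ − sin φ₁ cos φ₂ cos Δλ ) = atan2(0.7401, -0.3932) = 117.98°.
So the initial bearing is 118.0°.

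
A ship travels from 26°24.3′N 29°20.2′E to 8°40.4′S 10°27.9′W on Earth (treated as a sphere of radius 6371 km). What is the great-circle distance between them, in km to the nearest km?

In radians: φ₁ = 0.4609, φ₂ = -0.1514, Δλ = -39.802° = -0.6947 rad.
cos c = sin φ₁ sin φ₂ + cos φ₁ cos φ₂ cos Δλ = (0.4447)(-0.1508) + (0.8957)(0.9886)(0.7683) = 0.61318,
so c = arccos(0.61318) = 0.91071 rad.
Distance = R·c = 6371 × 0.9107 ≈ 5802 km.

5802 km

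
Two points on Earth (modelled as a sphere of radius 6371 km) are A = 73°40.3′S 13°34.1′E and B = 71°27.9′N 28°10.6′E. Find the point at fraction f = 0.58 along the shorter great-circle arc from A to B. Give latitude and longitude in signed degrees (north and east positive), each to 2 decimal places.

10.51°, 21.79°

The central angle between A and B is δ = 2.5382 rad.
With f = 0.58, the slerp weights are sin((1−f)δ)/sin δ = 1.5425 and sin(fδ)/sin δ = 1.7537.
Weighted sum of the unit vectors: (1.5425)·(0.2733,0.0660,-0.9597) + (1.7537)·(0.2802,0.1501,0.9481) = (0.9130, 0.3650, 0.1825).
Converting back: φ = atan2(z, √(x²+y²)) = 10.51°, λ = atan2(y, x) = 21.79°.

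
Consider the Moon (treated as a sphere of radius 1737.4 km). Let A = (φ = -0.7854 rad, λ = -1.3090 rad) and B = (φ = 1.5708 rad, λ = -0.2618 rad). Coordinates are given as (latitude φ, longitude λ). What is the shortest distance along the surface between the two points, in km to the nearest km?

4094 km

Let φ₁ = -0.7854 rad, φ₂ = 1.5708 rad, and Δλ = 1.0472 rad.
Haversine: a = sin²(Δφ/2) + cos φ₁ cos φ₂ sin²(Δλ/2) = 0.8536 + (0.7071)(-0.0000)(0.2500) = 0.85355.
Central angle c = 2·arcsin(√a) = 2.35620 rad.
Distance = R·c = 1737.4 × 2.3562 ≈ 4094 km.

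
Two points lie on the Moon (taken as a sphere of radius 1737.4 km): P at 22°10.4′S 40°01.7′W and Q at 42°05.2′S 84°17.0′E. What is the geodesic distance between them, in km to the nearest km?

With latitudes φ₁ = -22.173°, φ₂ = -42.087° and longitude difference Δλ = 124.312°:
Haversine: a = sin²(Δφ/2) + cos φ₁ cos φ₂ sin²(Δλ/2) = 0.0299 + (0.9260)(0.7421)(0.7818) = 0.56722.
Central angle c = 2·arcsin(√a) = 1.70564 rad.
Distance = R·c = 1737.4 × 1.7056 ≈ 2963 km.

2963 km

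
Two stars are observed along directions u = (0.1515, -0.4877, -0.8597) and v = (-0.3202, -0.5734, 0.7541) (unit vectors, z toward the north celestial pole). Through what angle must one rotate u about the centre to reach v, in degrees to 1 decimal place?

114.7°

u·v = -0.4172; |u| = 0.9999, |v| = 1.0000.
cos θ = (u·v)/(|u||v|) = -0.4172, so θ = 114.7°.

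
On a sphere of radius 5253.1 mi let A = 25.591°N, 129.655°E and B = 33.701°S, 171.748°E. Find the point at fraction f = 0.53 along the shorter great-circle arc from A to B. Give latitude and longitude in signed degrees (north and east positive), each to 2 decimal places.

-6.16°, 150.96°

Central angle δ = 1.2481 rad. Interpolating on the sphere with fraction f = 0.53:
P = [sin((1−f)δ)·A + sin(fδ)·B] / sin δ = 0.5837·A + 0.6477·B in Cartesian coordinates,
giving P = (-0.8692, 0.4826, -0.1073), i.e. latitude -6.16°, longitude 150.96°.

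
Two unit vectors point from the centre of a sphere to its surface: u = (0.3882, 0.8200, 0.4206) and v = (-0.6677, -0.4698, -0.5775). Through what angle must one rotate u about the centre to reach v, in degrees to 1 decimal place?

152.5°

u·v = -0.8873; |u| = 1.0000, |v| = 1.0000.
cos θ = (u·v)/(|u||v|) = -0.8873, so θ = 152.5°.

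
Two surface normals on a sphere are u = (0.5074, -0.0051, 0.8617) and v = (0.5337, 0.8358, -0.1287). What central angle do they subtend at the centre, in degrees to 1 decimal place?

81.0°

u·v = 0.1556; |u| = 1.0000, |v| = 1.0000.
cos θ = (u·v)/(|u||v|) = 0.1556, so θ = 81.0°.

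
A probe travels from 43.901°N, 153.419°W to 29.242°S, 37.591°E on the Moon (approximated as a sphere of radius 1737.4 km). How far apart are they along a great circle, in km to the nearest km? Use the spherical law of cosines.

4940 km

With latitudes φ₁ = 43.901°, φ₂ = -29.242° and longitude difference Δλ = -168.990°:
cos c = sin φ₁ sin φ₂ + cos φ₁ cos φ₂ cos Δλ = (0.6934)(-0.4885) + (0.7205)(0.8726)(-0.9816) = -0.95588,
so c = arccos(-0.95588) = 2.84343 rad.
Distance = R·c = 1737.4 × 2.8434 ≈ 4940 km.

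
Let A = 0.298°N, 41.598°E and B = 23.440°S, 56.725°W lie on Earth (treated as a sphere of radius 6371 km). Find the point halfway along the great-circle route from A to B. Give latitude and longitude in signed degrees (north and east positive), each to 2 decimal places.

The central angle between A and B is δ = 1.7061 rad.
With f = 0.5, the slerp weights are sin((1−f)δ)/sin δ = 0.7602 and sin(fδ)/sin δ = 0.7602.
Weighted sum of the unit vectors: (0.7602)·(0.7478,0.6639,0.0052) + (0.7602)·(0.5034,-0.7671,-0.3978) = (0.9512, -0.0784, -0.2985).
Converting back: φ = atan2(z, √(x²+y²)) = -17.36°, λ = atan2(y, x) = -4.71°.

-17.36°, -4.71°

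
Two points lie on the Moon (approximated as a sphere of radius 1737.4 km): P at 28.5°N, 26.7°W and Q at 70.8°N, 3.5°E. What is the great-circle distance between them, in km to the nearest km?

1381 km

With latitudes φ₁ = 28.500°, φ₂ = 70.800° and longitude difference Δλ = 30.200°:
cos c = sin φ₁ sin φ₂ + cos φ₁ cos φ₂ cos Δλ = (0.4772)(0.9444) + (0.8788)(0.3289)(0.8643) = 0.70040,
so c = arccos(0.70040) = 0.79483 rad.
Distance = R·c = 1737.4 × 0.7948 ≈ 1381 km.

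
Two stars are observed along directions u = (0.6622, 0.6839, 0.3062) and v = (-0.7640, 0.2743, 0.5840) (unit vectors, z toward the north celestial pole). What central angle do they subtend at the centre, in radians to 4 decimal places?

1.7108 rad

u·v = -0.1395; |u| = 1.0000, |v| = 1.0000.
cos θ = (u·v)/(|u||v|) = -0.1395, so θ = 1.7108 rad.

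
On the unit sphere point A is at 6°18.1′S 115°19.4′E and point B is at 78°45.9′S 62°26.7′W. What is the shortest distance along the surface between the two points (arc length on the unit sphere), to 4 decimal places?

1.6568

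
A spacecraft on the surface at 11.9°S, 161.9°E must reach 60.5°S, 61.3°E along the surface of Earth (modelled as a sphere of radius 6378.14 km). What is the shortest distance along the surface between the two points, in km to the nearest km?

In radians: φ₁ = -0.2077, φ₂ = -1.0559, Δλ = -100.600° = -1.7558 rad.
cos c = sin φ₁ sin φ₂ + cos φ₁ cos φ₂ cos Δλ = (-0.2062)(-0.8704) + (0.9785)(0.4924)(-0.1840) = 0.09084,
so c = arccos(0.09084) = 1.47984 rad.
Distance = R·c = 6378.14 × 1.4798 ≈ 9439 km.

9439 km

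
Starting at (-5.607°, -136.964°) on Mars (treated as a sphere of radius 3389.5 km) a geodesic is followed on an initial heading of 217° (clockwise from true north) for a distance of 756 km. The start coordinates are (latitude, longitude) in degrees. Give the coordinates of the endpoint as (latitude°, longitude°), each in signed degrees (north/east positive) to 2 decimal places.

-15.73°, -144.91°

Angular distance δ = d/R = 756/3389.5 = 0.22304 rad; initial bearing θ = 3.7874 rad.
sin φ₂ = sin φ₁ cos δ + cos φ₁ sin δ cos θ = (-0.0977)(0.9752) + (0.9952)(0.2212)(-0.7986) = -0.2711, so φ₂ = -15.73°.
Δλ = atan2(sin θ sin δ cos φ₁, cos δ − sin φ₁ sin φ₂) = atan2(-0.1325, 0.9487) = -7.949°.
λ₂ = -136.964° − 7.949° = -144.91°.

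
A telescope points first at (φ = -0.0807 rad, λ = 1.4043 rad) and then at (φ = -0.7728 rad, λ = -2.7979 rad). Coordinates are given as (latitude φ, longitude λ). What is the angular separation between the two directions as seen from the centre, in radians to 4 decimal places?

1.8673 rad

With latitudes φ₁ = -4.624°, φ₂ = -44.278° and longitude difference Δλ = 119.232°:
Haversine: a = sin²(Δφ/2) + cos φ₁ cos φ₂ sin²(Δλ/2) = 0.1150 + (0.9967)(0.7160)(0.7442) = 0.64611.
Central angle c = 2·arcsin(√a) = 1.86734 rad.
So the angular separation is 1.8673 rad.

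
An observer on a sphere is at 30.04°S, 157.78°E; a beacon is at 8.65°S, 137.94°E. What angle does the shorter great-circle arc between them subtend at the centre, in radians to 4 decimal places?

0.4943 rad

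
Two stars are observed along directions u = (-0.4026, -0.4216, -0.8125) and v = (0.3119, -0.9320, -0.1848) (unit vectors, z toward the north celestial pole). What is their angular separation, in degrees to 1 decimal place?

u·v = 0.4175; |u| = 1.0000, |v| = 1.0000.
cos θ = (u·v)/(|u||v|) = 0.4175, so θ = 65.3°.

65.3°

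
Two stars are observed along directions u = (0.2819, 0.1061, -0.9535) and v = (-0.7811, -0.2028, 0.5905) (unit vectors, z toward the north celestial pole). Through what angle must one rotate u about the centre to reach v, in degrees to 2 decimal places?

143.59°

u·v = -0.8048; |u| = 0.9999, |v| = 1.0000.
cos θ = (u·v)/(|u||v|) = -0.8048, so θ = 143.59°.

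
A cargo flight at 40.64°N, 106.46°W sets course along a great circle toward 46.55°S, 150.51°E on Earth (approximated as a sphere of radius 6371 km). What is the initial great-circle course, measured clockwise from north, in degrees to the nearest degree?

236°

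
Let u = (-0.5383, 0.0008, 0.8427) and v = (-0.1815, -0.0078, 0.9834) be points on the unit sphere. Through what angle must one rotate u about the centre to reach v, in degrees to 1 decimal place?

u·v = 0.9264; |u| = 1.0000, |v| = 1.0000.
cos θ = (u·v)/(|u||v|) = 0.9264, so θ = 22.1°.

22.1°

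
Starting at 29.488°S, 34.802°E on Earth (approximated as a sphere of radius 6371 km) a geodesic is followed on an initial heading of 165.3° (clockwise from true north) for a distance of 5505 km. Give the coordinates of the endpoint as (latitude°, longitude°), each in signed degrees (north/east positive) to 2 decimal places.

Angular distance δ = d/R = 5505/6371 = 0.86407 rad; initial bearing θ = 2.8850 rad.
sin φ₂ = sin φ₁ cos δ + cos φ₁ sin δ cos θ = (-0.4922)(0.6493) + (0.8705)(0.7605)(-0.9673) = -0.9599, so φ₂ = -73.73°.
Δλ = atan2(sin θ sin δ cos φ₁, cos δ − sin φ₁ sin φ₂) = atan2(0.1680, 0.1768) = 43.531°.
λ₂ = 34.802° + 43.531° = 78.33°.

-73.73°, 78.33°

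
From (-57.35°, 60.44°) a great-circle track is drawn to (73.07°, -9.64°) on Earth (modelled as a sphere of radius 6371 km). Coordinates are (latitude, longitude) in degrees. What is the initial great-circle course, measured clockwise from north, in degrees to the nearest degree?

Δλ = -70.080° = -1.2231 rad.
y = sin Δλ · cos φ₂ = (-0.9402)(0.2912) = -0.2738
x = cos φ₁ sin φ₂ − sin φ₁ cos φ₂ cos Δλ = (0.5395)(0.9567) − (-0.8420)(0.2912)(0.3407) = 0.5997
θ = atan2(y, x) = -24.54°; adding 360° gives 335°.

335°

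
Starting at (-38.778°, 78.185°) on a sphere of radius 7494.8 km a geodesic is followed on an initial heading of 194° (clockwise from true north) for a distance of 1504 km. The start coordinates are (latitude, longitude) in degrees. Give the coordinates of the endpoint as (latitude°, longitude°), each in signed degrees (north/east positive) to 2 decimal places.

-49.86°, 73.89°

Angular distance δ = d/R = 1504/7494.8 = 0.20067 rad; initial bearing θ = 3.3859 rad.
sin φ₂ = sin φ₁ cos δ + cos φ₁ sin δ cos θ = (-0.6263)(0.9799) + (0.7796)(0.1993)(-0.9703) = -0.7645, so φ₂ = -49.86°.
Δλ = atan2(sin θ sin δ cos φ₁, cos δ − sin φ₁ sin φ₂) = atan2(-0.0376, 0.5011) = -4.290°.
λ₂ = 78.185° − 4.290° = 73.89°.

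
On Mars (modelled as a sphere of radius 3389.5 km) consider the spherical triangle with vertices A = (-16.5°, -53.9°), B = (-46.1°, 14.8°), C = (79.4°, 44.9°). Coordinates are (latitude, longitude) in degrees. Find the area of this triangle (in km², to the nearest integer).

Side lengths (central angles): a = 2.2117, b = 1.8819, c = 1.1083 rad; semiperimeter s = 2.6010.
By l'Huilier's theorem, tan(E/4) = √[tan(s/2) tan((s−a)/2) tan((s−b)/2) tan((s−c)/2)], giving spherical excess E = 1.8459 rad.
Area = E·R² = 1.8459 × (3389.5)² ≈ 21206895 km².

21206895 km²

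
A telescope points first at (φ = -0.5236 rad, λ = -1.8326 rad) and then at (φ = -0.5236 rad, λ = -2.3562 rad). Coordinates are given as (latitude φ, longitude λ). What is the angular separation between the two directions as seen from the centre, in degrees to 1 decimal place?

In radians: φ₁ = -0.5236, φ₂ = -0.5236, Δλ = -30.000° = -0.5236 rad.
Haversine: a = sin²(Δφ/2) + cos φ₁ cos φ₂ sin²(Δλ/2) = 0.0000 + (0.8660)(0.8660)(0.0670) = 0.05024.
Central angle c = 2·arcsin(√a) = 0.45213 rad.
So the angular separation is 25.9°.

25.9°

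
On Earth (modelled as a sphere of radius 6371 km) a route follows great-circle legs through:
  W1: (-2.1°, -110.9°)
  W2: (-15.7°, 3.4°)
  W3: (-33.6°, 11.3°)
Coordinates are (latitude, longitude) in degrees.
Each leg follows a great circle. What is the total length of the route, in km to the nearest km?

14675 km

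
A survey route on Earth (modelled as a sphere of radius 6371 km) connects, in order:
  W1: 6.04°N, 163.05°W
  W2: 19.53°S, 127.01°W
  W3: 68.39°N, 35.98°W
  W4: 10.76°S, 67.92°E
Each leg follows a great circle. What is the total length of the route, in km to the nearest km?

28611 km

Leg W1→W2: central angle 0.7631 rad, distance 4861.9 km.
Leg W2→W3: central angle 1.8934 rad, distance 12062.9 km.
Leg W3→W4: central angle 1.8343 rad, distance 11686.5 km.
Total: 4861.9 + 12062.9 + 11686.5 ≈ 28611 km.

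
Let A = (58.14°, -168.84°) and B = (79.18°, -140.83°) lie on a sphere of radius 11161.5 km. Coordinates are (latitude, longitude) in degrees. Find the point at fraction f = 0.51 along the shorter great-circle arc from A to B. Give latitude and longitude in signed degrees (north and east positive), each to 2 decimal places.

The central angle between A and B is δ = 0.3983 rad.
With f = 0.51, the slerp weights are sin((1−f)δ)/sin δ = 0.5000 and sin(fδ)/sin δ = 0.5201.
Weighted sum of the unit vectors: (0.5000)·(-0.5179,-0.1022,0.8493) + (0.5201)·(-0.1455,-0.1186,0.9822) = (-0.3346, -0.1128, 0.9356).
Converting back: φ = atan2(z, √(x²+y²)) = 69.32°, λ = atan2(y, x) = -161.38°.

69.32°, -161.38°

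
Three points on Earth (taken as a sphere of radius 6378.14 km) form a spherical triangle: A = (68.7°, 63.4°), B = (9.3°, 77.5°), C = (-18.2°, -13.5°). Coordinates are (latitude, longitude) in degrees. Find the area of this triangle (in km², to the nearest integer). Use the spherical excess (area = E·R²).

Side lengths (central angles): a = 1.6377, b = 1.7852, c = 1.0492 rad; semiperimeter s = 2.2361.
By l'Huilier's theorem, tan(E/4) = √[tan(s/2) tan((s−a)/2) tan((s−b)/2) tan((s−c)/2)], giving spherical excess E = 1.2140 rad.
Area = E·R² = 1.2140 × (6378.14)² ≈ 49385906 km².

49385906 km²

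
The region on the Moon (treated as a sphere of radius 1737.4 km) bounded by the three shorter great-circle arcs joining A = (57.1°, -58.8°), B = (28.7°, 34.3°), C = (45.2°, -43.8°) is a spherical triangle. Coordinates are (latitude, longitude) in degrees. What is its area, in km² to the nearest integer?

466780 km²

Side lengths (central angles): a = 1.0835, b = 0.2636, c = 1.1838 rad; semiperimeter s = 1.2654.
By l'Huilier's theorem, tan(E/4) = √[tan(s/2) tan((s−a)/2) tan((s−b)/2) tan((s−c)/2)], giving spherical excess E = 0.1546 rad.
Area = E·R² = 0.1546 × (1737.4)² ≈ 466780 km².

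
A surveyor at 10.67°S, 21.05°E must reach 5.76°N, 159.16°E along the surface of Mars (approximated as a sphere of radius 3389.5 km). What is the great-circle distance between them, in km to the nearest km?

8181 km

With latitudes φ₁ = -10.670°, φ₂ = 5.760° and longitude difference Δλ = 138.110°:
cos c = sin φ₁ sin φ₂ + cos φ₁ cos φ₂ cos Δλ = (-0.1852)(0.1004) + (0.9827)(0.9950)(-0.7444) = -0.74645,
so c = arccos(-0.74645) = 2.41350 rad.
Distance = R·c = 3389.5 × 2.4135 ≈ 8181 km.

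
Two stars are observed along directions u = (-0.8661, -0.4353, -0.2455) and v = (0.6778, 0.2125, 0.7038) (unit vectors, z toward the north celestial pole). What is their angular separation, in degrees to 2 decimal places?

u·v = -0.8523; |u| = 0.9999, |v| = 1.0000.
cos θ = (u·v)/(|u||v|) = -0.8524, so θ = 148.48°.

148.48°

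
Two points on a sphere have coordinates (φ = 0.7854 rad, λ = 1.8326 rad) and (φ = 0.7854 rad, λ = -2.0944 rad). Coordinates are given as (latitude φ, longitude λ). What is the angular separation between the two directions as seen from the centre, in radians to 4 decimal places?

1.4238 rad

With latitudes φ₁ = 45.000°, φ₂ = 45.000° and longitude difference Δλ = 134.999°:
Haversine: a = sin²(Δφ/2) + cos φ₁ cos φ₂ sin²(Δλ/2) = 0.0000 + (0.7071)(0.7071)(0.8536) = 0.42677.
Central angle c = 2·arcsin(√a) = 1.42381 rad.
So the angular separation is 1.4238 rad.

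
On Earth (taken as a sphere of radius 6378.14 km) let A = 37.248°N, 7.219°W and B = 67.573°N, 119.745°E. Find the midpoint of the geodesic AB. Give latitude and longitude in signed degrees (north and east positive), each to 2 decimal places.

Central angle δ = 1.1844 rad. Interpolating on the sphere with fraction f = 0.5:
P = [sin((1−f)δ)·A + sin(fδ)·B] / sin δ = 0.6026·A + 0.6026·B in Cartesian coordinates,
giving P = (0.3618, 0.1393, 0.9218), i.e. latitude 67.19°, longitude 21.06°.

67.19°, 21.06°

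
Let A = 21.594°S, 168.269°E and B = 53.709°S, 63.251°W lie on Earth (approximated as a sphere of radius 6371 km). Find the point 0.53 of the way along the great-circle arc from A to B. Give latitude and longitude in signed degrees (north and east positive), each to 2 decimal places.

Central angle δ = 1.6166 rad. Interpolating on the sphere with fraction f = 0.53:
P = [sin((1−f)δ)·A + sin(fδ)·B] / sin δ = 0.6895·A + 0.7566·B in Cartesian coordinates,
giving P = (-0.4262, -0.2695, -0.8636), i.e. latitude -59.72°, longitude -147.69°.

-59.72°, -147.69°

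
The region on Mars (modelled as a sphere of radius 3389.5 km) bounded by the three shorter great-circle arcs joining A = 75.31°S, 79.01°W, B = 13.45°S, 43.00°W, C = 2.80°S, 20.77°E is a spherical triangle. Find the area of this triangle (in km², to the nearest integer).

Side lengths (central angles): a = 1.1144, b = 1.5666, c = 1.1324 rad; semiperimeter s = 1.9067.
By l'Huilier's theorem, tan(E/4) = √[tan(s/2) tan((s−a)/2) tan((s−b)/2) tan((s−c)/2)], giving spherical excess E = 0.8014 rad.
Area = E·R² = 0.8014 × (3389.5)² ≈ 9207049 km².

9207049 km²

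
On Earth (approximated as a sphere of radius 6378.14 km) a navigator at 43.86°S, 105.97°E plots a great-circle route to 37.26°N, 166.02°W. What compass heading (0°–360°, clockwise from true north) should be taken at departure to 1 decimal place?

60.2°

With φ₁ = -0.7655, φ₂ = 0.6503, Δλ = 1.5361 rad, the forward-azimuth formula gives
θ = atan2( sin Δλ cos φ₂ , cos φ₁ sin φ₂ − sin φ₁ cos φ₂ cos Δλ ) = atan2(0.7954, 0.4557) = 60.19°.
So the initial bearing is 60.2°.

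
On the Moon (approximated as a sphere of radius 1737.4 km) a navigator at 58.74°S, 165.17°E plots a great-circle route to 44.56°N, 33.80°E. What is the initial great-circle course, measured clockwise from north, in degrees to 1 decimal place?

265.9°

Δλ = -131.370° = -2.2928 rad.
y = sin Δλ · cos φ₂ = (-0.7505)(0.7125) = -0.5347
x = cos φ₁ sin φ₂ − sin φ₁ cos φ₂ cos Δλ = (0.5189)(0.7017) − (-0.8548)(0.7125)(-0.6609) = -0.0384
θ = atan2(y, x) = -94.11°; adding 360° gives 265.9°.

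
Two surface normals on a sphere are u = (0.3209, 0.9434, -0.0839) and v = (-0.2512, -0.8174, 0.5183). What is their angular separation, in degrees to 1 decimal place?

u·v = -0.8952; |u| = 1.0000, |v| = 0.9999.
cos θ = (u·v)/(|u||v|) = -0.8953, so θ = 153.5°.

153.5°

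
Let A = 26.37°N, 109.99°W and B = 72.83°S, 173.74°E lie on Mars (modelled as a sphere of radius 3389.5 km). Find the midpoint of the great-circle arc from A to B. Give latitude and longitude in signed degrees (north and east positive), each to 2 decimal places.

The central angle between A and B is δ = 1.9408 rad.
With f = 0.5, the slerp weights are sin((1−f)δ)/sin δ = 0.8850 and sin(fδ)/sin δ = 0.8850.
Weighted sum of the unit vectors: (0.8850)·(-0.3063,-0.8420,0.4442) + (0.8850)·(-0.2934,0.0322,-0.9554) = (-0.5308, -0.7166, -0.4525).
Converting back: φ = atan2(z, √(x²+y²)) = -26.90°, λ = atan2(y, x) = -126.52°.

-26.90°, -126.52°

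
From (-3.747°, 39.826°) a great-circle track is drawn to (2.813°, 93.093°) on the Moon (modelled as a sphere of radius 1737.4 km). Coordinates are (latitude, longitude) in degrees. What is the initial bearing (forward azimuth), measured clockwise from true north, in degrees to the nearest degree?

84°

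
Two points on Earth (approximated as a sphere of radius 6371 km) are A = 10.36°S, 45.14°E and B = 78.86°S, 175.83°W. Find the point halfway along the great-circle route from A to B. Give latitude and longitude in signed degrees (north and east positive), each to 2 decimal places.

-53.88°, 53.74°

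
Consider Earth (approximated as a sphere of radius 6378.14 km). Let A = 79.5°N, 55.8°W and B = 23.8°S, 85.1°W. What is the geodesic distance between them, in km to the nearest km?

With latitudes φ₁ = 79.500°, φ₂ = -23.800° and longitude difference Δλ = -29.300°:
Haversine: a = sin²(Δφ/2) + cos φ₁ cos φ₂ sin²(Δλ/2) = 0.6150 + (0.1822)(0.9150)(0.0640) = 0.62569.
Central angle c = 2·arcsin(√a) = 1.82490 rad.
Distance = R·c = 6378.14 × 1.8249 ≈ 11639 km.

11639 km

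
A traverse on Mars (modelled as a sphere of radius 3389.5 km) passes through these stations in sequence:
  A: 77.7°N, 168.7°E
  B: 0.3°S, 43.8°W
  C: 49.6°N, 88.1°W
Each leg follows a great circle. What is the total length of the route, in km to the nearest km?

9659 km

Leg A→B: central angle 1.7566 rad, distance 5954.2 km.
Leg B→C: central angle 1.0930 rad, distance 3704.6 km.
Total: 5954.2 + 3704.6 ≈ 9659 km.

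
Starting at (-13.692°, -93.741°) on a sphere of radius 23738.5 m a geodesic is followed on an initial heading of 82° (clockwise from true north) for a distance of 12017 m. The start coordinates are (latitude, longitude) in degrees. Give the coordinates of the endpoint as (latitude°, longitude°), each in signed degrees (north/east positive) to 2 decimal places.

-8.13°, -64.73°

Angular distance δ = d/R = 12017/23738.5 = 0.50622 rad; initial bearing θ = 1.4312 rad.
sin φ₂ = sin φ₁ cos δ + cos φ₁ sin δ cos θ = (-0.2367)(0.8746) + (0.9716)(0.4849)(0.1392) = -0.1415, so φ₂ = -8.13°.
Δλ = atan2(sin θ sin δ cos φ₁, cos δ − sin φ₁ sin φ₂) = atan2(0.4665, 0.8411) = 29.015°.
λ₂ = -93.741° + 29.015° = -64.73°.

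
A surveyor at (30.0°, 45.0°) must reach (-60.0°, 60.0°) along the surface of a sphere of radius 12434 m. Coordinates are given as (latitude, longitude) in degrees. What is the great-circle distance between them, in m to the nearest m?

19715 m

In radians: φ₁ = 0.5236, φ₂ = -1.0472, Δλ = 15.000° = 0.2618 rad.
cos c = sin φ₁ sin φ₂ + cos φ₁ cos φ₂ cos Δλ = (0.5000)(-0.8660) + (0.8660)(0.5000)(0.9659) = -0.01475,
so c = arccos(-0.01475) = 1.58555 rad.
Distance = R·c = 12434 × 1.5856 ≈ 19715 m.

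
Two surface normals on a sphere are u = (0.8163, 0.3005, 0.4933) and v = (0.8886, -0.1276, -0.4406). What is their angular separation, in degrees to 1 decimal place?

u·v = 0.4697; |u| = 1.0000, |v| = 1.0000.
cos θ = (u·v)/(|u||v|) = 0.4697, so θ = 62.0°.

62.0°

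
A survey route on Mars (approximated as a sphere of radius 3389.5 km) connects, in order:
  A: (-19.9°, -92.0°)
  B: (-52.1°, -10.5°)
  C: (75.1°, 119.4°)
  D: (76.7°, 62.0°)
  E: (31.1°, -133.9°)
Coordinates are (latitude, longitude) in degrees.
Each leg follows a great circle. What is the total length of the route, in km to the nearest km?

Leg A→B: central angle 1.2090 rad, distance 4097.9 km.
Leg B→C: central angle 2.6137 rad, distance 8859.1 km.
Leg C→D: central angle 0.2358 rad, distance 799.3 km.
Leg D→E: central angle 1.2522 rad, distance 4244.3 km.
Total: 4097.9 + 8859.1 + 799.3 + 4244.3 ≈ 18001 km.

18001 km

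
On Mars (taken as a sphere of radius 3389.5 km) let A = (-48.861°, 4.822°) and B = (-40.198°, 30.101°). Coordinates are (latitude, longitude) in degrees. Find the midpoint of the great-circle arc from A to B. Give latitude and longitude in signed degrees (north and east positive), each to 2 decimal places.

-45.23°, 18.42°

Central angle δ = 0.3468 rad. Interpolating on the sphere with fraction f = 0.5:
P = [sin((1−f)δ)·A + sin(fδ)·B] / sin δ = 0.5076·A + 0.5076·B in Cartesian coordinates,
giving P = (0.6682, 0.2225, -0.7099), i.e. latitude -45.23°, longitude 18.42°.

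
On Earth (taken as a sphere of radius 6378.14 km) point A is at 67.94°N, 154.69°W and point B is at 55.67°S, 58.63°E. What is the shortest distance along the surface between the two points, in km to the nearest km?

Let φ₁ = 1.1858 rad, φ₂ = -0.9716 rad, and Δλ = -2.5600 rad.
cos c = sin φ₁ sin φ₂ + cos φ₁ cos φ₂ cos Δλ = (0.9268)(-0.8258) + (0.3756)(0.5640)(-0.8356) = -0.94234,
so c = arccos(-0.94234) = 2.80035 rad.
Distance = R·c = 6378.14 × 2.8003 ≈ 17861 km.

17861 km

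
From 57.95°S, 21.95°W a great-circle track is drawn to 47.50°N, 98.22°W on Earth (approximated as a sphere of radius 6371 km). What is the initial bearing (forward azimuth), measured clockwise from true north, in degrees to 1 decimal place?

Δλ = -76.270° = -1.3312 rad.
y = sin Δλ · cos φ₂ = (-0.9714)(0.6756) = -0.6563
x = cos φ₁ sin φ₂ − sin φ₁ cos φ₂ cos Δλ = (0.5307)(0.7373) − (-0.8476)(0.6756)(0.2373) = 0.5272
θ = atan2(y, x) = -51.23°; adding 360° gives 308.8°.

308.8°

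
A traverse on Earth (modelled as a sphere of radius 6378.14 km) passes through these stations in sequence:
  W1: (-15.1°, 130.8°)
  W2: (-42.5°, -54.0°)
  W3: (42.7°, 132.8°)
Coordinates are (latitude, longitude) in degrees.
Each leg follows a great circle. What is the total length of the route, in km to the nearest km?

33087 km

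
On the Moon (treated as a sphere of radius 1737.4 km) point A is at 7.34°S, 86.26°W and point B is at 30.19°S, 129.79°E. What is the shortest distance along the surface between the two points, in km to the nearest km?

3911 km

With latitudes φ₁ = -7.340°, φ₂ = -30.190° and longitude difference Δλ = -143.950°:
cos c = sin φ₁ sin φ₂ + cos φ₁ cos φ₂ cos Δλ = (-0.1278)(-0.5029) + (0.9918)(0.8644)(-0.8085) = -0.62887,
so c = arccos(-0.62887) = 2.25089 rad.
Distance = R·c = 1737.4 × 2.2509 ≈ 3911 km.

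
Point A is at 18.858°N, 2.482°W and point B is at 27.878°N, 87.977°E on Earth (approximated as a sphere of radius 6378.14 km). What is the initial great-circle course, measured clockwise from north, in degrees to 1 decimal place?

With φ₁ = 0.3291, φ₂ = 0.4866, Δλ = 1.5788 rad, the forward-azimuth formula gives
θ = atan2( sin Δλ cos φ₂ , cos φ₁ sin φ₂ − sin φ₁ cos φ₂ cos Δλ ) = atan2(0.8839, 0.4448) = 63.29°.
So the initial bearing is 63.3°.

63.3°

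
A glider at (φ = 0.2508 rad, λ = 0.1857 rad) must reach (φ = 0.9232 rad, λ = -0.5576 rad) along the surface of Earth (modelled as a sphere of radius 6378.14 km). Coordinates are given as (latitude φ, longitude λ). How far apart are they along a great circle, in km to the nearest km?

With latitudes φ₁ = 14.370°, φ₂ = 52.895° and longitude difference Δλ = -42.588°:
cos c = sin φ₁ sin φ₂ + cos φ₁ cos φ₂ cos Δλ = (0.2482)(0.7975) + (0.9687)(0.6033)(0.7362) = 0.62819,
so c = arccos(0.62819) = 0.89157 rad.
Distance = R·c = 6378.14 × 0.8916 ≈ 5687 km.

5687 km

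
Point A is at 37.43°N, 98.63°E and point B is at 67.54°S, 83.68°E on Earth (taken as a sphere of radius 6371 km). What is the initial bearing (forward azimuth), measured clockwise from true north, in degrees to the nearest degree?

186°

With φ₁ = 0.6533, φ₂ = -1.1788, Δλ = -0.2609 rad, the forward-azimuth formula gives
θ = atan2( sin Δλ cos φ₂ , cos φ₁ sin φ₂ − sin φ₁ cos φ₂ cos Δλ ) = atan2(-0.0986, -0.9582) = -174.13°.
Adding 360° brings this into [0°, 360°): 186°.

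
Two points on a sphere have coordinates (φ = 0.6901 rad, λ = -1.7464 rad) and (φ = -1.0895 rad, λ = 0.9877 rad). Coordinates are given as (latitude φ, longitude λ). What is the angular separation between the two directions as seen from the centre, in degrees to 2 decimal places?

Let φ₁ = 0.6901 rad, φ₂ = -1.0895 rad, and Δλ = 2.7341 rad.
cos c = sin φ₁ sin φ₂ + cos φ₁ cos φ₂ cos Δλ = (0.6366)(-0.8864) + (0.7712)(0.4629)(-0.9181) = -0.89206,
so c = arccos(-0.89206) = 2.67268 rad.
So the angular separation is 153.13°.

153.13°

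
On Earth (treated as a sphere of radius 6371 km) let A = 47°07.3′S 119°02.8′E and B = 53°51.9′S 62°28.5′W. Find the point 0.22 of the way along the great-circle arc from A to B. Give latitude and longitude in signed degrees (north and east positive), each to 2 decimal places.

-64.50°, 119.68°

Central angle δ = 1.3789 rad. Interpolating on the sphere with fraction f = 0.22:
P = [sin((1−f)δ)·A + sin(fδ)·B] / sin δ = 0.8963·A + 0.3043·B in Cartesian coordinates,
giving P = (-0.2132, 0.3740, -0.9026), i.e. latitude -64.50°, longitude 119.68°.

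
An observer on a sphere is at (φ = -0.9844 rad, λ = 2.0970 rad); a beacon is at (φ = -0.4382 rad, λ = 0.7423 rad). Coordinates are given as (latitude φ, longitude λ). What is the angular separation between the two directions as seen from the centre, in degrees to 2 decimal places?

62.56°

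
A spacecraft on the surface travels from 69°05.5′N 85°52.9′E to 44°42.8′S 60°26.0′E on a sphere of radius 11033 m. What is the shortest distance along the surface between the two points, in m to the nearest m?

In radians: φ₁ = 1.2059, φ₂ = -0.7804, Δλ = -25.448° = -0.4442 rad.
cos c = sin φ₁ sin φ₂ + cos φ₁ cos φ₂ cos Δλ = (0.9342)(-0.7036) + (0.3569)(0.7106)(0.9030) = -0.42823,
so c = arccos(-0.42823) = 2.01333 rad.
Distance = R·c = 11033 × 2.0133 ≈ 22213 m.

22213 m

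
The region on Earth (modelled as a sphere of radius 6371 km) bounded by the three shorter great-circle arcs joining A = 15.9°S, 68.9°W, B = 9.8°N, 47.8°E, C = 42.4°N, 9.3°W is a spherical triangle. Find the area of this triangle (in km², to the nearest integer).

Side lengths (central angles): a = 1.0356, b = 1.3952, c = 2.0629 rad; semiperimeter s = 2.2468.
By l'Huilier's theorem, tan(E/4) = √[tan(s/2) tan((s−a)/2) tan((s−b)/2) tan((s−c)/2)], giving spherical excess E = 0.9638 rad.
Area = E·R² = 0.9638 × (6371)² ≈ 39119694 km².

39119694 km²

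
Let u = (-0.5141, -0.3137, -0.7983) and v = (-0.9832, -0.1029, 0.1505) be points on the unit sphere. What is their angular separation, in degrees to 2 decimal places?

65.32°

u·v = 0.4176; |u| = 1.0000, |v| = 1.0000.
cos θ = (u·v)/(|u||v|) = 0.4176, so θ = 65.32°.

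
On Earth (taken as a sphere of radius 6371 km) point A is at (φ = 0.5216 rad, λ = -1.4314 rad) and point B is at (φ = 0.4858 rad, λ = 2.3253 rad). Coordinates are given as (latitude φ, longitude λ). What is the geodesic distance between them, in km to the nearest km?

12584 km

In radians: φ₁ = 0.5216, φ₂ = 0.4858, Δλ = -144.757° = -2.5265 rad.
cos c = sin φ₁ sin φ₂ + cos φ₁ cos φ₂ cos Δλ = (0.4983)(0.4669) + (0.8670)(0.8843)(-0.8167) = -0.39353,
so c = arccos(-0.39353) = 1.97527 rad.
Distance = R·c = 6371 × 1.9753 ≈ 12584 km.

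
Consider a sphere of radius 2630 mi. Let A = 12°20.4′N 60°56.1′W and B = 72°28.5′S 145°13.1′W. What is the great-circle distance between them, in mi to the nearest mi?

4592 mi

With latitudes φ₁ = 12.340°, φ₂ = -72.475° and longitude difference Δλ = -84.283°:
cos c = sin φ₁ sin φ₂ + cos φ₁ cos φ₂ cos Δλ = (0.2137)(-0.9536) + (0.9769)(0.3011)(0.0996) = -0.17449,
so c = arccos(-0.17449) = 1.74619 rad.
Distance = R·c = 2630 × 1.7462 ≈ 4592 mi.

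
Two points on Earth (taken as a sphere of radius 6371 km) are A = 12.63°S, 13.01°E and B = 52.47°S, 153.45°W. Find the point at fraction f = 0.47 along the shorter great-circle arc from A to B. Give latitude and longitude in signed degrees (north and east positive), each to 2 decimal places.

The central angle between A and B is δ = 1.9872 rad.
With f = 0.47, the slerp weights are sin((1−f)δ)/sin δ = 0.9502 and sin(fδ)/sin δ = 0.8791.
Weighted sum of the unit vectors: (0.9502)·(0.9508,0.2197,-0.2187) + (0.8791)·(-0.5449,-0.2723,-0.7930) = (0.4244, -0.0306, -0.9050).
Converting back: φ = atan2(z, √(x²+y²)) = -64.82°, λ = atan2(y, x) = -4.13°.

-64.82°, -4.13°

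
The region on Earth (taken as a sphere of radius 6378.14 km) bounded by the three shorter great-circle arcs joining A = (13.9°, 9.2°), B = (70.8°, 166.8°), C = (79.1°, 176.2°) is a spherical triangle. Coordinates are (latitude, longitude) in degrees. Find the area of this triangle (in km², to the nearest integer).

3408970 km²

Side lengths (central angles): a = 0.1505, b = 1.5137, c = 1.6391 rad; semiperimeter s = 1.6517.
By l'Huilier's theorem, tan(E/4) = √[tan(s/2) tan((s−a)/2) tan((s−b)/2) tan((s−c)/2)], giving spherical excess E = 0.0838 rad.
Area = E·R² = 0.0838 × (6378.14)² ≈ 3408970 km².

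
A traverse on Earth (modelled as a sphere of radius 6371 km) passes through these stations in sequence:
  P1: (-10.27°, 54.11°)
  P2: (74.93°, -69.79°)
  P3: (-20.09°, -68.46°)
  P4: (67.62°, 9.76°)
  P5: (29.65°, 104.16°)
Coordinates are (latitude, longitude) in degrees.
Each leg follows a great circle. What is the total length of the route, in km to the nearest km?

41357 km

Leg P1→P2: central angle 1.8911 rad, distance 12048.1 km.
Leg P2→P3: central angle 1.6585 rad, distance 10566.2 km.
Leg P3→P4: central angle 1.8179 rad, distance 11582.0 km.
Leg P4→P5: central angle 1.1240 rad, distance 7161.2 km.
Total: 12048.1 + 10566.2 + 11582.0 + 7161.2 ≈ 41357 km.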